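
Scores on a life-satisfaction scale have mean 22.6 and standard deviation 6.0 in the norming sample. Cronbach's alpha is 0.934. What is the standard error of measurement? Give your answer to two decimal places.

SEM = SD · √(1 − ρ) = 6.0 × √0.066 = 6.0 × 0.2569 = 1.541

1.54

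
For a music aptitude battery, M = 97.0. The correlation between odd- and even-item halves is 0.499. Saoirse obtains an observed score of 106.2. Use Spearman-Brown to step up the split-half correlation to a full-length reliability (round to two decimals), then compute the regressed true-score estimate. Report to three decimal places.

103.164

Spearman-Brown: ρ = 2r/(1 + r) = 2(0.499)/(1 + 0.499) = 0.9980/1.499 = 0.6658 → 0.67
Weight the observed score by reliability and the mean by (1 − reliability): T̂ = 0.67·106.2 + 0.33·97.0 = 71.154 + 32.010 = 103.1640.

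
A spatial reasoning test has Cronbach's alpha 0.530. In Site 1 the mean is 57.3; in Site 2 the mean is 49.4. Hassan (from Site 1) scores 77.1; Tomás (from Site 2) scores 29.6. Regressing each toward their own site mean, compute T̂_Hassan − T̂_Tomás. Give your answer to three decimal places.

28.888

T̂_Hassan = 0.530(77.1) + 0.470(57.3) = 67.79400
T̂_Tomás = 0.530(29.6) + 0.470(49.4) = 38.90600
Difference = 67.79400 − 38.90600 = 28.88800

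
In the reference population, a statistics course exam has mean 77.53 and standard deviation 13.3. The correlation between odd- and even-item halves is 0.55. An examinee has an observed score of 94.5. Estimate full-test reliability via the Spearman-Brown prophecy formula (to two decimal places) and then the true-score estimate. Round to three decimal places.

Spearman-Brown: ρ = 2r/(1 + r) = 2(0.55)/(1 + 0.55) = 1.100/1.55 = 0.7097 → 0.71
Regress the observed score toward the mean by the unreliability: T̂ = 0.71·94.5 + 0.29·77.53 = 67.095 + 22.4837 = 89.5787.

89.579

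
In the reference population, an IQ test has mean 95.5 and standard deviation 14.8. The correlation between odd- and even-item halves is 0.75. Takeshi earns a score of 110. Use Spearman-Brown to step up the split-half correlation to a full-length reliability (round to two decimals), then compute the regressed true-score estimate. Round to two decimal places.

Spearman-Brown: ρ = 2r/(1 + r) = 2(0.75)/(1 + 0.75) = 1.500/1.75 = 0.8571 → 0.86
Weight the observed score by reliability and the mean by (1 − reliability): T̂ = 0.86·110 + 0.14·95.5 = 94.60 + 13.370 = 107.970.

107.97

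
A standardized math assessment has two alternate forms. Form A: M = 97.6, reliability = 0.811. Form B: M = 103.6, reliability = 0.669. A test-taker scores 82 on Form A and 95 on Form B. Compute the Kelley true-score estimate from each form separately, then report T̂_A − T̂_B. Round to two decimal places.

T̂_A = 0.811(82) + 0.189(97.6) = 84.9484
T̂_B = 0.669(95) + 0.331(103.6) = 97.8466
T̂_A − T̂_B = -12.8982

-12.90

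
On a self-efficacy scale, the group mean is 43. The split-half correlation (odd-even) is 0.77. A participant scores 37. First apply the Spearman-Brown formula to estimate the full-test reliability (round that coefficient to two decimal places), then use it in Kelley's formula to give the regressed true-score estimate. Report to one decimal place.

37.8

Spearman-Brown: ρ = 2r/(1 + r) = 2(0.77)/(1 + 0.77) = 1.540/1.77 = 0.8701 → 0.87
T̂ = 0.87(37) + 0.13(43) = 32.19 + 5.59 = 37.78 → 37.8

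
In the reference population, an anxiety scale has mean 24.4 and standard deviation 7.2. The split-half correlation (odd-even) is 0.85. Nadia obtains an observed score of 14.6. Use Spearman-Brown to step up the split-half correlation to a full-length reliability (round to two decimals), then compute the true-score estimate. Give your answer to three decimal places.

Spearman-Brown: ρ = 2r/(1 + r) = 2(0.85)/(1 + 0.85) = 1.700/1.85 = 0.9189 → 0.92
Regress the observed score toward the mean by the unreliability: T̂ = 0.92·14.6 + 0.08·24.4 = 13.432 + 1.952 = 15.3840.

15.384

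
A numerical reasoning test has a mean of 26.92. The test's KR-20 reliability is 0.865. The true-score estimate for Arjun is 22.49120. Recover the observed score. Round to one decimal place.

21.8

T̂ = ρX + (1 − ρ)μ  ⇒  X = (T̂ − (1 − ρ)μ) / ρ
X = (22.49120 − 0.135 × 26.92) / 0.865 = (22.49120 − 3.63420) / 0.865 = 18.85700 / 0.865 = 21.800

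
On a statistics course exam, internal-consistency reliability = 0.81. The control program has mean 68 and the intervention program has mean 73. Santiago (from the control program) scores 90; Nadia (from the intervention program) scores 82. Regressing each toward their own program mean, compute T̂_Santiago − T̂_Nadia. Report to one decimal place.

T̂_Santiago = 0.81(90) + 0.19(68) = 85.820
T̂_Nadia = 0.81(82) + 0.19(73) = 80.290
Difference = 85.820 − 80.290 = 5.530

5.5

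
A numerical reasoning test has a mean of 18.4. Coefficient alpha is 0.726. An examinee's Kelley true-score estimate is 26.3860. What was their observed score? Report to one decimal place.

29.4

T̂ = ρX + (1 − ρ)μ  ⇒  X = (T̂ − (1 − ρ)μ) / ρ
X = (26.3860 − 0.274 × 18.4) / 0.726 = (26.3860 − 5.0416) / 0.726 = 21.3444 / 0.726 = 29.400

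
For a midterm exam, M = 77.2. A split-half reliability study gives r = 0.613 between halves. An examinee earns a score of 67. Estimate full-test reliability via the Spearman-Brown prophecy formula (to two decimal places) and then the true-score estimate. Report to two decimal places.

Spearman-Brown: ρ = 2r/(1 + r) = 2(0.613)/(1 + 0.613) = 1.2260/1.613 = 0.7601 → 0.76
T̂ = ρX + (1 − ρ)μ
  = 0.76 × 67 + 0.24 × 77.2
  = 50.92 + 18.528
  = 69.448
  ≈ 69.45

69.45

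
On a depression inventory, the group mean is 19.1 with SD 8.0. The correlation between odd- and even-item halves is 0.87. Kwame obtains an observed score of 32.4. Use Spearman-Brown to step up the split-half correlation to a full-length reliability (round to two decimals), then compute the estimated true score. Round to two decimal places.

Spearman-Brown: ρ = 2r/(1 + r) = 2(0.87)/(1 + 0.87) = 1.740/1.87 = 0.9305 → 0.93
T̂ = 0.93(32.4) + 0.07(19.1) = 30.132 + 1.337 = 31.469 → 31.47

31.47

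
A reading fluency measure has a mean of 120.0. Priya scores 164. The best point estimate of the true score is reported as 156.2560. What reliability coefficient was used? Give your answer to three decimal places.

T̂ = ρX + (1 − ρ)μ  ⇒  T̂ − μ = ρ(X − μ)
ρ = (T̂ − μ)/(X − μ) = (156.2560 − 120.0) / (164 − 120.0) = 36.2560 / 44.0 = 0.82400

0.824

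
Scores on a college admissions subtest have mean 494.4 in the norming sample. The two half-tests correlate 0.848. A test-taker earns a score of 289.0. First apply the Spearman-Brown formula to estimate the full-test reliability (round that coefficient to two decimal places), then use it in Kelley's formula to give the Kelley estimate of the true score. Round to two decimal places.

Spearman-Brown: ρ = 2r/(1 + r) = 2(0.848)/(1 + 0.848) = 1.6960/1.848 = 0.9177 → 0.92
T̂ = 0.92(289.0) + 0.08(494.4) = 265.880 + 39.552 = 305.432 → 305.43

305.43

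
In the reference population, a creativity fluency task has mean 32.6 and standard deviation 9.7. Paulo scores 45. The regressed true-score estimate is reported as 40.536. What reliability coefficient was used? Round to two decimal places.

T̂ = ρX + (1 − ρ)μ  ⇒  T̂ − μ = ρ(X − μ)
ρ = (T̂ − μ)/(X − μ) = (40.536 − 32.6) / (45 − 32.6) = 7.936 / 12.4 = 0.6400

0.64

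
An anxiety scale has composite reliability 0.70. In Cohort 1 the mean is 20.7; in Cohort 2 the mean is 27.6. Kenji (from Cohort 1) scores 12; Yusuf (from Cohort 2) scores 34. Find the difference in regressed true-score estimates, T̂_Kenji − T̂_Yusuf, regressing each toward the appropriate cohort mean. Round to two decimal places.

-17.47

T̂_Kenji = 0.70(12) + 0.30(20.7) = 14.6100
T̂_Yusuf = 0.70(34) + 0.30(27.6) = 32.0800
Difference = 14.6100 − 32.0800 = -17.4700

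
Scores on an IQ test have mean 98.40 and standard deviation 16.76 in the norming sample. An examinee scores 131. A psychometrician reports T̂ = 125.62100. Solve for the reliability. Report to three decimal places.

T̂ = ρX + (1 − ρ)μ  ⇒  T̂ − μ = ρ(X − μ)
ρ = (T̂ − μ)/(X − μ) = (125.62100 − 98.40) / (131 − 98.40) = 27.22100 / 32.60 = 0.83500

0.835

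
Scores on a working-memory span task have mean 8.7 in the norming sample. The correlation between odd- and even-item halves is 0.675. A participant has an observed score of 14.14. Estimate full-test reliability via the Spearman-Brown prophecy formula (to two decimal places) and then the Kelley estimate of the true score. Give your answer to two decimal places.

Spearman-Brown: ρ = 2r/(1 + r) = 2(0.675)/(1 + 0.675) = 1.3500/1.675 = 0.8060 → 0.81
Weight the observed score by reliability and the mean by (1 − reliability): T̂ = 0.81·14.14 + 0.19·8.7 = 11.4534 + 1.653 = 13.106.

13.11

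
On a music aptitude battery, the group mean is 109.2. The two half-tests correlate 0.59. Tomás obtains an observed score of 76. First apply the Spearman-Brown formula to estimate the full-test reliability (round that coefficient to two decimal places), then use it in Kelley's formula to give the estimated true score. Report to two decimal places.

84.63

Spearman-Brown: ρ = 2r/(1 + r) = 2(0.59)/(1 + 0.59) = 1.180/1.59 = 0.7421 → 0.74
T̂ = 0.74(76) + 0.26(109.2) = 56.24 + 28.392 = 84.632 → 84.63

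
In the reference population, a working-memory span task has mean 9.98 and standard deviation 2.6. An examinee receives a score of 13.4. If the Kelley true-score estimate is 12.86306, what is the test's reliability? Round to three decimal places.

T̂ = ρX + (1 − ρ)μ  ⇒  T̂ − μ = ρ(X − μ)
ρ = (T̂ − μ)/(X − μ) = (12.86306 − 9.98) / (13.4 − 9.98) = 2.88306 / 3.42 = 0.84300

0.843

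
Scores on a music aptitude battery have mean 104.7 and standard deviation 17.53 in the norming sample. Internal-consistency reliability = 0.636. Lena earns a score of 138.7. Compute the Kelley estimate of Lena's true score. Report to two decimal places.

126.32

Regress the observed score toward the mean by the unreliability: T̂ = 0.636·138.7 + 0.364·104.7 = 88.2132 + 38.1108 = 126.324.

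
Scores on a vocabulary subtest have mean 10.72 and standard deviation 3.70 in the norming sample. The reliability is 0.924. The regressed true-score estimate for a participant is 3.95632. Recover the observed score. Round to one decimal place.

3.4

T̂ = ρX + (1 − ρ)μ  ⇒  X = (T̂ − (1 − ρ)μ) / ρ
X = (3.95632 − 0.076 × 10.72) / 0.924 = (3.95632 − 0.81472) / 0.924 = 3.14160 / 0.924 = 3.400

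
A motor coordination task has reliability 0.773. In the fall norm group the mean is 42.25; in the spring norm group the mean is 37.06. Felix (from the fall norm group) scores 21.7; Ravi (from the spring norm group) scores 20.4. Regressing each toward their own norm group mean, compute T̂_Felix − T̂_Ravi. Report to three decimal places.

T̂_Felix = 0.773(21.7) + 0.227(42.25) = 26.36485
T̂_Ravi = 0.773(20.4) + 0.227(37.06) = 24.18182
Difference = 26.36485 − 24.18182 = 2.18303

2.183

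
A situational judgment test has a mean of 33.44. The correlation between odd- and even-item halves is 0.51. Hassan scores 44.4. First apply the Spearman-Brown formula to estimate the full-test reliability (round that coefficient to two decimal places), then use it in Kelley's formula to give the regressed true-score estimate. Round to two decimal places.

Spearman-Brown: ρ = 2r/(1 + r) = 2(0.51)/(1 + 0.51) = 1.020/1.51 = 0.6755 → 0.68
T̂ = ρX + (1 − ρ)μ
  = 0.68 × 44.4 + 0.32 × 33.44
  = 30.192 + 10.7008
  = 40.893
  ≈ 40.89

40.89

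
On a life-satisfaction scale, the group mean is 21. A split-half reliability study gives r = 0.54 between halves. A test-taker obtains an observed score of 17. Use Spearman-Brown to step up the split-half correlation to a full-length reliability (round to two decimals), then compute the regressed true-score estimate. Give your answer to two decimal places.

18.20

Spearman-Brown: ρ = 2r/(1 + r) = 2(0.54)/(1 + 0.54) = 1.080/1.54 = 0.7013 → 0.70
T̂ = 0.70(17) + 0.30(21) = 11.90 + 6.30 = 18.200 → 18.20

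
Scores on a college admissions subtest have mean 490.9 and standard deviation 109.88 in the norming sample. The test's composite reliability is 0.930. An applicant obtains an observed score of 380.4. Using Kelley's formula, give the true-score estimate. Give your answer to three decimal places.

T̂ = 0.930(380.4) + 0.070(490.9) = 353.7720 + 34.3630 = 388.1350 → 388.135

388.135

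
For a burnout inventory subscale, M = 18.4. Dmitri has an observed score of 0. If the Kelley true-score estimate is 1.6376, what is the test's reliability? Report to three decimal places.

0.911

T̂ = ρX + (1 − ρ)μ  ⇒  T̂ − μ = ρ(X − μ)
ρ = (T̂ − μ)/(X − μ) = (1.6376 − 18.4) / (0 − 18.4) = -16.7624 / -18.4 = 0.91100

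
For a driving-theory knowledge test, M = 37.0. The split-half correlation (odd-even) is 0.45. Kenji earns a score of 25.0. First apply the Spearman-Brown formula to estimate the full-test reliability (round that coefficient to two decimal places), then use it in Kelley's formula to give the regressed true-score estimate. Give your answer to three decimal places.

Spearman-Brown: ρ = 2r/(1 + r) = 2(0.45)/(1 + 0.45) = 0.900/1.45 = 0.6207 → 0.62
T̂ = ρX + (1 − ρ)μ
  = 0.62 × 25.0 + 0.38 × 37.0
  = 15.500 + 14.060
  = 29.5600
  ≈ 29.560

29.560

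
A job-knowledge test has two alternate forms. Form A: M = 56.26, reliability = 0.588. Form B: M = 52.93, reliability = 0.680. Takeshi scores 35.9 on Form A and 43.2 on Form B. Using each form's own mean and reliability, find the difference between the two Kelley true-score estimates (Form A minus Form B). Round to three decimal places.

T̂_A = 0.588(35.9) + 0.412(56.26) = 44.28832
T̂_B = 0.680(43.2) + 0.320(52.93) = 46.31360
T̂_A − T̂_B = -2.02528

-2.025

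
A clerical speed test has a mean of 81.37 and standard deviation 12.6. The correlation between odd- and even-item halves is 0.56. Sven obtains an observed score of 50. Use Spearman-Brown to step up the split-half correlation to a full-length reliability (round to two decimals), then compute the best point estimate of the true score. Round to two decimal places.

58.78

Spearman-Brown: ρ = 2r/(1 + r) = 2(0.56)/(1 + 0.56) = 1.120/1.56 = 0.7179 → 0.72
T̂ = ρX + (1 − ρ)μ
  = 0.72 × 50 + 0.28 × 81.37
  = 36.00 + 22.7836
  = 58.784
  ≈ 58.78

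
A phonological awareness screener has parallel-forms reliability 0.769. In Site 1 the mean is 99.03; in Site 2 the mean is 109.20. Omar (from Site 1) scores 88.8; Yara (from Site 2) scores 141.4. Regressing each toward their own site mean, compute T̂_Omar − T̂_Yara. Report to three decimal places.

-42.799

T̂_Omar = 0.769(88.8) + 0.231(99.03) = 91.16313
T̂_Yara = 0.769(141.4) + 0.231(109.20) = 133.96180
Difference = 91.16313 − 133.96180 = -42.79867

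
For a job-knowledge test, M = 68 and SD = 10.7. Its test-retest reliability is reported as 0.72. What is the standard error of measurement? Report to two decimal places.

SEM = SD · √(1 − ρ) = 10.7 × √0.28 = 10.7 × 0.5292 = 5.662

5.66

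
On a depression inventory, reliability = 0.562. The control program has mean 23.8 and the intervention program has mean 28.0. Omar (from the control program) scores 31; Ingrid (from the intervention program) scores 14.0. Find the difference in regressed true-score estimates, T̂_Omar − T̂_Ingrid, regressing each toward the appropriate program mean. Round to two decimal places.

T̂_Omar = 0.562(31) + 0.438(23.8) = 27.8464
T̂_Ingrid = 0.562(14.0) + 0.438(28.0) = 20.1320
Difference = 27.8464 − 20.1320 = 7.7144

7.71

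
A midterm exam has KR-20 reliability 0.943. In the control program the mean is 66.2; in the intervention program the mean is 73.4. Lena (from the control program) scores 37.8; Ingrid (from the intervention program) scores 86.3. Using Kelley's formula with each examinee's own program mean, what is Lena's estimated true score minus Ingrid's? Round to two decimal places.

T̂_Lena = 0.943(37.8) + 0.057(66.2) = 39.4188
T̂_Ingrid = 0.943(86.3) + 0.057(73.4) = 85.5647
Difference = 39.4188 − 85.5647 = -46.1459

-46.15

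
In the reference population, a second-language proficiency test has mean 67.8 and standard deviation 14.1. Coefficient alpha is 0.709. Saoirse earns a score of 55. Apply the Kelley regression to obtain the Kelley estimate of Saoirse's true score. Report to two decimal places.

58.72

T̂ = 0.709(55) + 0.291(67.8) = 38.995 + 19.7298 = 58.725 → 58.72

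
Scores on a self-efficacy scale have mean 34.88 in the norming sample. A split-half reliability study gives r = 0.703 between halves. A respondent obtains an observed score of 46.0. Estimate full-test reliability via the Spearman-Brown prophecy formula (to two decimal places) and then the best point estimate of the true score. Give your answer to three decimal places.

44.110

Spearman-Brown: ρ = 2r/(1 + r) = 2(0.703)/(1 + 0.703) = 1.4060/1.703 = 0.8256 → 0.83
Kelley's formula gives T̂ = 0.83·46.0 + 0.17·34.88 = 38.180 + 5.9296 = 44.1096.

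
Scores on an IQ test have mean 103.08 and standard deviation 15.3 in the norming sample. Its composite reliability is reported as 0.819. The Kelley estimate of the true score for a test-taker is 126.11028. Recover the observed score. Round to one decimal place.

131.2

T̂ = ρX + (1 − ρ)μ  ⇒  X = (T̂ − (1 − ρ)μ) / ρ
X = (126.11028 − 0.181 × 103.08) / 0.819 = (126.11028 − 18.65748) / 0.819 = 107.45280 / 0.819 = 131.200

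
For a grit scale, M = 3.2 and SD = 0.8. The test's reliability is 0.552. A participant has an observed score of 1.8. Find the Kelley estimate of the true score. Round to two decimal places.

T̂ = 0.552(1.8) + 0.448(3.2) = 0.9936 + 1.4336 = 2.427 → 2.43

2.43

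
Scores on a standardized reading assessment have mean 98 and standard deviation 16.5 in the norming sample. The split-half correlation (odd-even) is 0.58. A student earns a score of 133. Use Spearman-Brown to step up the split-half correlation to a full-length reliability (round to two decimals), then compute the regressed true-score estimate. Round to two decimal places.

Spearman-Brown: ρ = 2r/(1 + r) = 2(0.58)/(1 + 0.58) = 1.160/1.58 = 0.7342 → 0.73
T̂ = ρX + (1 − ρ)μ
  = 0.73 × 133 + 0.27 × 98
  = 97.09 + 26.46
  = 123.550
  ≈ 123.55

123.55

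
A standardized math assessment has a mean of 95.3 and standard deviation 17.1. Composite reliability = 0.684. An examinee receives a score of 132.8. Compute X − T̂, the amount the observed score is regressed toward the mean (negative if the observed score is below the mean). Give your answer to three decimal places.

11.850

Weight the observed score by reliability and the mean by (1 − reliability): T̂ = 0.684·132.8 + 0.316·95.3 = 90.8352 + 30.1148 = 120.95000.
X − T̂ = 132.8 − 120.9500 = 11.8500 → 11.850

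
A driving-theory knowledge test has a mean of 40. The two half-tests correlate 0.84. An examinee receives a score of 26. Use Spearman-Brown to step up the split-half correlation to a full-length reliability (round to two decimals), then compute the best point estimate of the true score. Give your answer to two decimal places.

Spearman-Brown: ρ = 2r/(1 + r) = 2(0.84)/(1 + 0.84) = 1.680/1.84 = 0.9130 → 0.91
T̂ = 0.91(26) + 0.09(40) = 23.66 + 3.60 = 27.260 → 27.26

27.26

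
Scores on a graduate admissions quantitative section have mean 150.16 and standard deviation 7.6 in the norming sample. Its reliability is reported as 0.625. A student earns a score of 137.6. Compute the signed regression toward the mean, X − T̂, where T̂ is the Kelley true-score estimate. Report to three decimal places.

-4.710

T̂ = 0.625(137.6) + 0.375(150.16) = 86.0000 + 56.31000 = 142.31000 → 142.3100
X − T̂ = 137.6 − 142.3100 = -4.7100 → -4.710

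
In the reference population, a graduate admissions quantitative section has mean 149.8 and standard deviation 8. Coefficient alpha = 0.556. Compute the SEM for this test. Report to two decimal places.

SEM = SD · √(1 − ρ) = 8 × √0.444 = 8 × 0.6663 = 5.331

5.33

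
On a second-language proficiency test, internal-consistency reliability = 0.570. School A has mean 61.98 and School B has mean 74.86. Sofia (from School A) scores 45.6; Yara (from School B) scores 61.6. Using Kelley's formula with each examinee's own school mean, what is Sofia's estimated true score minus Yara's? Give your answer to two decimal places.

T̂_Sofia = 0.570(45.6) + 0.430(61.98) = 52.6434
T̂_Yara = 0.570(61.6) + 0.430(74.86) = 67.3018
Difference = 52.6434 − 67.3018 = -14.6584

-14.66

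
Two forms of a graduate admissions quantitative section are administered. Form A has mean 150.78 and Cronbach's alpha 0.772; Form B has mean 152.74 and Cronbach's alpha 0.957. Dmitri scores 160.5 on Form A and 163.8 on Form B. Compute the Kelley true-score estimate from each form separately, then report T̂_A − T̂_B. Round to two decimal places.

-5.04

T̂_A = 0.772(160.5) + 0.228(150.78) = 158.2838
T̂_B = 0.957(163.8) + 0.043(152.74) = 163.3244
T̂_A − T̂_B = -5.0406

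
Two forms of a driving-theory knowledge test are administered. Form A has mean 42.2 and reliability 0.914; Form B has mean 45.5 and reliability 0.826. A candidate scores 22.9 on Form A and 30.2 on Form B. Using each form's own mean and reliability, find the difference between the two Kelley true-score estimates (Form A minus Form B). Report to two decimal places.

-8.30

T̂_A = 0.914(22.9) + 0.086(42.2) = 24.5598
T̂_B = 0.826(30.2) + 0.174(45.5) = 32.8622
T̂_A − T̂_B = -8.3024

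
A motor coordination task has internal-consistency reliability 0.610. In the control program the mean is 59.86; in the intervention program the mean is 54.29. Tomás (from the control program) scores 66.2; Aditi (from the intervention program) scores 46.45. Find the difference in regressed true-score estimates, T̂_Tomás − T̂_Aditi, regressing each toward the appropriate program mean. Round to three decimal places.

T̂_Tomás = 0.610(66.2) + 0.390(59.86) = 63.72740
T̂_Aditi = 0.610(46.45) + 0.390(54.29) = 49.50760
Difference = 63.72740 − 49.50760 = 14.21980

14.220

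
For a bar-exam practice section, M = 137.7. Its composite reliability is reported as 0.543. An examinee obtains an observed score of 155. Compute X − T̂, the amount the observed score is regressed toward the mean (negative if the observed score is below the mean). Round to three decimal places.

7.906

Regress the observed score toward the mean by the unreliability: T̂ = 0.543·155 + 0.457·137.7 = 84.165 + 62.9289 = 147.09390.
X − T̂ = 155 − 147.0939 = 7.9061 → 7.906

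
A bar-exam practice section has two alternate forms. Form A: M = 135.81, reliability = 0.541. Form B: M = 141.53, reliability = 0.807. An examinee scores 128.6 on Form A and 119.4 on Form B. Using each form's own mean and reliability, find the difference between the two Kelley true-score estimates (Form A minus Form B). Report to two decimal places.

T̂_A = 0.541(128.6) + 0.459(135.81) = 131.9094
T̂_B = 0.807(119.4) + 0.193(141.53) = 123.6711
T̂_A − T̂_B = 8.2383

8.24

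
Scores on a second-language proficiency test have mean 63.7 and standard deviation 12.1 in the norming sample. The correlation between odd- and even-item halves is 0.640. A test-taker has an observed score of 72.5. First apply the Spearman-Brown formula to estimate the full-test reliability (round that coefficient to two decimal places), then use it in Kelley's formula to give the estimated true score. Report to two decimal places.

70.56

Spearman-Brown: ρ = 2r/(1 + r) = 2(0.640)/(1 + 0.640) = 1.2800/1.640 = 0.7805 → 0.78
Weight the observed score by reliability and the mean by (1 − reliability): T̂ = 0.78·72.5 + 0.22·63.7 = 56.550 + 14.014 = 70.564.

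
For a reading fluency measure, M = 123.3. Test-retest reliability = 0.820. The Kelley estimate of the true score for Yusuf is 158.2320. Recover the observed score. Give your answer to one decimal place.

165.9

T̂ = ρX + (1 − ρ)μ  ⇒  X = (T̂ − (1 − ρ)μ) / ρ
X = (158.2320 − 0.180 × 123.3) / 0.820 = (158.2320 − 22.1940) / 0.820 = 136.0380 / 0.820 = 165.900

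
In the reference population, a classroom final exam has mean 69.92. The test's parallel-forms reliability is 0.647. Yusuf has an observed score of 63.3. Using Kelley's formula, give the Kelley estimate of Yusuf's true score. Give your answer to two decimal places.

65.64

Weight the observed score by reliability and the mean by (1 − reliability): T̂ = 0.647·63.3 + 0.353·69.92 = 40.9551 + 24.68176 = 65.637.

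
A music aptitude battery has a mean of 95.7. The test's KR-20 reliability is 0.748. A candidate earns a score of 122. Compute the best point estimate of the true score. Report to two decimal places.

115.37

T̂ = 0.748(122) + 0.252(95.7) = 91.256 + 24.1164 = 115.372 → 115.37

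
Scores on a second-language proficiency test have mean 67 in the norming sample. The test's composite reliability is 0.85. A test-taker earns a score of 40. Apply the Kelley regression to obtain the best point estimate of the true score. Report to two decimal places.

44.05

T̂ = 0.85(40) + 0.15(67) = 34.00 + 10.05 = 44.050 → 44.05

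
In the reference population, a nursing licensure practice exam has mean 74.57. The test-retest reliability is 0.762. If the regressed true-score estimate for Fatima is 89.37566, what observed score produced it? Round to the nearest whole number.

T̂ = ρX + (1 − ρ)μ  ⇒  X = (T̂ − (1 − ρ)μ) / ρ
X = (89.37566 − 0.238 × 74.57) / 0.762 = (89.37566 − 17.74766) / 0.762 = 71.62800 / 0.762 = 94.00

94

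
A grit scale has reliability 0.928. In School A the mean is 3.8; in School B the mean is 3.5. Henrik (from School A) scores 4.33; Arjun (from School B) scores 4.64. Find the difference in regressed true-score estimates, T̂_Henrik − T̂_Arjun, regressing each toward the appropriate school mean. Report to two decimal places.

-0.27

T̂_Henrik = 0.928(4.33) + 0.072(3.8) = 4.2918
T̂_Arjun = 0.928(4.64) + 0.072(3.5) = 4.5579
Difference = 4.2918 − 4.5579 = -0.2661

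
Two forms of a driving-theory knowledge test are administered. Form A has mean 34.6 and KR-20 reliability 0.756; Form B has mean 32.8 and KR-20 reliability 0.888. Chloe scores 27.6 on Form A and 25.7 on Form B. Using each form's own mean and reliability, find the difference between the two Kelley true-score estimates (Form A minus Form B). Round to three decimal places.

T̂_A = 0.756(27.6) + 0.244(34.6) = 29.30800
T̂_B = 0.888(25.7) + 0.112(32.8) = 26.49520
T̂_A − T̂_B = 2.81280

2.813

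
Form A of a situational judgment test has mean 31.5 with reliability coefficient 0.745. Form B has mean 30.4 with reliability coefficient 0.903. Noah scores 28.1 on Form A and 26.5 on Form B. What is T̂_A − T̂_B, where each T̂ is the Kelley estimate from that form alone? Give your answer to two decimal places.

T̂_A = 0.745(28.1) + 0.255(31.5) = 28.9670
T̂_B = 0.903(26.5) + 0.097(30.4) = 26.8783
T̂_A − T̂_B = 2.0887

2.09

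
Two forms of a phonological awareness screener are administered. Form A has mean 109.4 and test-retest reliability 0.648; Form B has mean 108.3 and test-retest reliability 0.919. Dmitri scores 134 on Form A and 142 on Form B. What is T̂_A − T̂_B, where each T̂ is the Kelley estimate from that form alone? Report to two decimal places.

T̂_A = 0.648(134) + 0.352(109.4) = 125.3408
T̂_B = 0.919(142) + 0.081(108.3) = 139.2703
T̂_A − T̂_B = -13.9295

-13.93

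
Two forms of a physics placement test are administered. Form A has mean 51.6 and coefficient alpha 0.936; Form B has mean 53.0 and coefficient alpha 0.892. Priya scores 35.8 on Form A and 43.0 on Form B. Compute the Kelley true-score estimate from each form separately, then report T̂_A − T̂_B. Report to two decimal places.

T̂_A = 0.936(35.8) + 0.064(51.6) = 36.8112
T̂_B = 0.892(43.0) + 0.108(53.0) = 44.0800
T̂_A − T̂_B = -7.2688

-7.27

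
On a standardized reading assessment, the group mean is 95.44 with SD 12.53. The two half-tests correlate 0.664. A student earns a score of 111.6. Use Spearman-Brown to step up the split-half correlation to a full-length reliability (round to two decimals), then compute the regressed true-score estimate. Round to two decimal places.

Spearman-Brown: ρ = 2r/(1 + r) = 2(0.664)/(1 + 0.664) = 1.3280/1.664 = 0.7981 → 0.80
T̂ = ρX + (1 − ρ)μ
  = 0.80 × 111.6 + 0.20 × 95.44
  = 89.280 + 19.0880
  = 108.368
  ≈ 108.37

108.37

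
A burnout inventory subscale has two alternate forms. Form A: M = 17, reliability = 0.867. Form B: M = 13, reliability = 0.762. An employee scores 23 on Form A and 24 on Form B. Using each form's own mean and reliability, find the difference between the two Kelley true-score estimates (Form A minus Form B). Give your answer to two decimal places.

T̂_A = 0.867(23) + 0.133(17) = 22.2020
T̂_B = 0.762(24) + 0.238(13) = 21.3820
T̂_A − T̂_B = 0.8200

0.82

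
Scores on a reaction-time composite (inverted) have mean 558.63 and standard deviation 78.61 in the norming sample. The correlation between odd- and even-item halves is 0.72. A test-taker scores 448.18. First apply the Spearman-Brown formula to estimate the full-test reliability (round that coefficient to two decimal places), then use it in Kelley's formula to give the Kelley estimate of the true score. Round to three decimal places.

Spearman-Brown: ρ = 2r/(1 + r) = 2(0.72)/(1 + 0.72) = 1.440/1.72 = 0.8372 → 0.84
T̂ = 0.84(448.18) + 0.16(558.63) = 376.4712 + 89.3808 = 465.8520 → 465.852

465.852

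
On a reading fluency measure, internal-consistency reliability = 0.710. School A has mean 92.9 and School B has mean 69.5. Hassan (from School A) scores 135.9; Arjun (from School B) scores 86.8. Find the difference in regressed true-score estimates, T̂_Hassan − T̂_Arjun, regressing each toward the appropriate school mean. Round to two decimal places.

T̂_Hassan = 0.710(135.9) + 0.290(92.9) = 123.4300
T̂_Arjun = 0.710(86.8) + 0.290(69.5) = 81.7830
Difference = 123.4300 − 81.7830 = 41.6470

41.65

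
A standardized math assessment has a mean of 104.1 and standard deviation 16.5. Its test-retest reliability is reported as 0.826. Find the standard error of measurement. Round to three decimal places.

6.883

SEM = SD · √(1 − ρ) = 16.5 × √0.174 = 16.5 × 0.4171 = 6.8827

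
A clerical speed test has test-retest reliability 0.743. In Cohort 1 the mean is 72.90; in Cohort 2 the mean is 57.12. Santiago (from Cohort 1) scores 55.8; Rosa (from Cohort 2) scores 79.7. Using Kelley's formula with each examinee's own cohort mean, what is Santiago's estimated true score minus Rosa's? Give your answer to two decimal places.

T̂_Santiago = 0.743(55.8) + 0.257(72.90) = 60.1947
T̂_Rosa = 0.743(79.7) + 0.257(57.12) = 73.8969
Difference = 60.1947 − 73.8969 = -13.7022

-13.70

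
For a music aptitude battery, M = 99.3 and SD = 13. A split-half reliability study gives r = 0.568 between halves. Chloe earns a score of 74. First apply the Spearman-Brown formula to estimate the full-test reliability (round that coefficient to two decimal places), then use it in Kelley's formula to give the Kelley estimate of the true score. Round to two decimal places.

81.08

Spearman-Brown: ρ = 2r/(1 + r) = 2(0.568)/(1 + 0.568) = 1.1360/1.568 = 0.7245 → 0.72
Weight the observed score by reliability and the mean by (1 − reliability): T̂ = 0.72·74 + 0.28·99.3 = 53.28 + 27.804 = 81.084.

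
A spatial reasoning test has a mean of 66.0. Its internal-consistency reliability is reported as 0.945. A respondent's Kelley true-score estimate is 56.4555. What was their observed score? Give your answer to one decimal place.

55.9

T̂ = ρX + (1 − ρ)μ  ⇒  X = (T̂ − (1 − ρ)μ) / ρ
X = (56.4555 − 0.055 × 66.0) / 0.945 = (56.4555 − 3.6300) / 0.945 = 52.8255 / 0.945 = 55.900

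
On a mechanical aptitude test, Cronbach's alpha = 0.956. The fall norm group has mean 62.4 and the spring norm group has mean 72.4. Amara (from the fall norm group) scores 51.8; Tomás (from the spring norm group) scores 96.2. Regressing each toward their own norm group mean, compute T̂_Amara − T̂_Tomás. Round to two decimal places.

T̂_Amara = 0.956(51.8) + 0.044(62.4) = 52.2664
T̂_Tomás = 0.956(96.2) + 0.044(72.4) = 95.1528
Difference = 52.2664 − 95.1528 = -42.8864

-42.89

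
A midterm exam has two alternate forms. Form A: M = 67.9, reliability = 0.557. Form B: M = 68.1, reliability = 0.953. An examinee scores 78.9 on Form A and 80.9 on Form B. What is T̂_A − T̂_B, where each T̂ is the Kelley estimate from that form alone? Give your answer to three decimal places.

T̂_A = 0.557(78.9) + 0.443(67.9) = 74.02700
T̂_B = 0.953(80.9) + 0.047(68.1) = 80.29840
T̂_A − T̂_B = -6.27140

-6.271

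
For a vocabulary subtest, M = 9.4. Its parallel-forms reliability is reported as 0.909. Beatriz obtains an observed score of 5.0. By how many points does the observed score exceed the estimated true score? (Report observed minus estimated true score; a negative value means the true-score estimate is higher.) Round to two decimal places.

T̂ = ρX + (1 − ρ)μ
  = 0.909 × 5.0 + 0.091 × 9.4
  = 4.5450 + 0.8554
  = 5.4004
  ≈ 5.400
X − T̂ = 5.0 − 5.400 = -0.400 → -0.40

-0.40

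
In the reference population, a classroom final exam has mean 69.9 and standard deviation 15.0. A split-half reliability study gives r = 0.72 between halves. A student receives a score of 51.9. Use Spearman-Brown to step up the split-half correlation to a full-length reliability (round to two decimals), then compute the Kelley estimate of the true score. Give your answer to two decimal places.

Spearman-Brown: ρ = 2r/(1 + r) = 2(0.72)/(1 + 0.72) = 1.440/1.72 = 0.8372 → 0.84
T̂ = 0.84(51.9) + 0.16(69.9) = 43.596 + 11.184 = 54.780 → 54.78

54.78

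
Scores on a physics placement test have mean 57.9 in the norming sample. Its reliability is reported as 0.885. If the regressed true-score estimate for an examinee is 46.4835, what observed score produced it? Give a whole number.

45

T̂ = ρX + (1 − ρ)μ  ⇒  X = (T̂ − (1 − ρ)μ) / ρ
X = (46.4835 − 0.115 × 57.9) / 0.885 = (46.4835 − 6.6585) / 0.885 = 39.8250 / 0.885 = 45.00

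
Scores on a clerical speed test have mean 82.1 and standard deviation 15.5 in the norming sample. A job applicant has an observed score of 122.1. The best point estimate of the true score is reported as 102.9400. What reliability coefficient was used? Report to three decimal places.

0.521

T̂ = ρX + (1 − ρ)μ  ⇒  T̂ − μ = ρ(X − μ)
ρ = (T̂ − μ)/(X − μ) = (102.9400 − 82.1) / (122.1 − 82.1) = 20.8400 / 40.0 = 0.52100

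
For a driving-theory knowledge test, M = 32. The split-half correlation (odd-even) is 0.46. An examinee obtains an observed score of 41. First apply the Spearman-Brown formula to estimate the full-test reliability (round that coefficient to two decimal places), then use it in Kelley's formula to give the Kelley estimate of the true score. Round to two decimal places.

Spearman-Brown: ρ = 2r/(1 + r) = 2(0.46)/(1 + 0.46) = 0.920/1.46 = 0.6301 → 0.63
Kelley's formula gives T̂ = 0.63·41 + 0.37·32 = 25.83 + 11.84 = 37.670.

37.67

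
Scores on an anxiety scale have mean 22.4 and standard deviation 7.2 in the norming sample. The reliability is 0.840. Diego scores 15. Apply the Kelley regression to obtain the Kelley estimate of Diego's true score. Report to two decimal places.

16.18

Weight the observed score by reliability and the mean by (1 − reliability): T̂ = 0.840·15 + 0.160·22.4 = 12.600 + 3.5840 = 16.184.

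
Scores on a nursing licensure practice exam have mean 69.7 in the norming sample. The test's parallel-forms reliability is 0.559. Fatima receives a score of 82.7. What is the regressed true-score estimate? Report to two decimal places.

Kelley's formula gives T̂ = 0.559·82.7 + 0.441·69.7 = 46.2293 + 30.7377 = 76.967.

76.97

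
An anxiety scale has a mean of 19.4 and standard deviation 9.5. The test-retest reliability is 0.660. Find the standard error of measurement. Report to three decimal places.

5.539

SEM = SD · √(1 − ρ) = 9.5 × √0.340 = 9.5 × 0.5831 = 5.5394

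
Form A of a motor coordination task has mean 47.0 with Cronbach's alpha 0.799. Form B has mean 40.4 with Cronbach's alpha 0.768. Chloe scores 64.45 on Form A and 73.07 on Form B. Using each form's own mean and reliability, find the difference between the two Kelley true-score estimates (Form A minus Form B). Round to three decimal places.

-4.548

T̂_A = 0.799(64.45) + 0.201(47.0) = 60.94255
T̂_B = 0.768(73.07) + 0.232(40.4) = 65.49056
T̂_A − T̂_B = -4.54801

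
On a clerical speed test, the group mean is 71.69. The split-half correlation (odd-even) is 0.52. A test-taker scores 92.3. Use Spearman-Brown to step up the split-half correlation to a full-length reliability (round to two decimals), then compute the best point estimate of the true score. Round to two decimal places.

85.70

Spearman-Brown: ρ = 2r/(1 + r) = 2(0.52)/(1 + 0.52) = 1.040/1.52 = 0.6842 → 0.68
T̂ = ρX + (1 − ρ)μ
  = 0.68 × 92.3 + 0.32 × 71.69
  = 62.764 + 22.9408
  = 85.705
  ≈ 85.70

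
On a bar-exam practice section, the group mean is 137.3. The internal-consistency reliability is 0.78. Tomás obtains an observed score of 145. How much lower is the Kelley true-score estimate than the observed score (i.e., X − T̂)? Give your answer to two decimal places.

T̂ = ρX + (1 − ρ)μ
  = 0.78 × 145 + 0.22 × 137.3
  = 113.10 + 30.206
  = 143.3060
  ≈ 143.306
X − T̂ = 145 − 143.306 = 1.694 → 1.69

1.69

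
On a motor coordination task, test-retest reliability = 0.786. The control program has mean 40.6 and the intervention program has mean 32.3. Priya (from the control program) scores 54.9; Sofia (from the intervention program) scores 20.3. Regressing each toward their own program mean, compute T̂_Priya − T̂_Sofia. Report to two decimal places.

28.97

T̂_Priya = 0.786(54.9) + 0.214(40.6) = 51.8398
T̂_Sofia = 0.786(20.3) + 0.214(32.3) = 22.8680
Difference = 51.8398 − 22.8680 = 28.9718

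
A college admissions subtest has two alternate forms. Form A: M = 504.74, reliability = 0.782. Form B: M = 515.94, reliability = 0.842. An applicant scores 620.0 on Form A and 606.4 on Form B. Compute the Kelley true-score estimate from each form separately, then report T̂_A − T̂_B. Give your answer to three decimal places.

T̂_A = 0.782(620.0) + 0.218(504.74) = 594.87332
T̂_B = 0.842(606.4) + 0.158(515.94) = 592.10732
T̂_A − T̂_B = 2.76600

2.766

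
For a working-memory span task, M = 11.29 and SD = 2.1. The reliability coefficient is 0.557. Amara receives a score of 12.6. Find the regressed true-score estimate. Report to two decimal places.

T̂ = 0.557(12.6) + 0.443(11.29) = 7.0182 + 5.00147 = 12.020 → 12.02

12.02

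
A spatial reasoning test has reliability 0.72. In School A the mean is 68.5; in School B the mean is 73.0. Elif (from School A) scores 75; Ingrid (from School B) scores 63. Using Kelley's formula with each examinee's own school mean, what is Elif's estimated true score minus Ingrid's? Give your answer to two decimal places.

7.38

T̂_Elif = 0.72(75) + 0.28(68.5) = 73.1800
T̂_Ingrid = 0.72(63) + 0.28(73.0) = 65.8000
Difference = 73.1800 − 65.8000 = 7.3800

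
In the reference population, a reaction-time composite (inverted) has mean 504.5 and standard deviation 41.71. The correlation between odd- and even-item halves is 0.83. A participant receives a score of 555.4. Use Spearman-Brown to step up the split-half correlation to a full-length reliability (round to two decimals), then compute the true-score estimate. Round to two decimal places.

550.82

Spearman-Brown: ρ = 2r/(1 + r) = 2(0.83)/(1 + 0.83) = 1.660/1.83 = 0.9071 → 0.91
Kelley's formula gives T̂ = 0.91·555.4 + 0.09·504.5 = 505.414 + 45.405 = 550.819.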